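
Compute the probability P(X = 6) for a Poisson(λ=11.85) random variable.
0.027453

We have X ~ Poisson(λ=11.85).

For a Poisson distribution, the PMF gives us the probability of each outcome.

Using the PMF formula:
P(X = 6) = 0.027453

Rounded to 4 decimal places: 0.0275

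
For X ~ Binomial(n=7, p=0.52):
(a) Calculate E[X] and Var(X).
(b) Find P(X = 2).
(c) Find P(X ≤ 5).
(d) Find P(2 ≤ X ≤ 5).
(a) E[X] = 3.6400, Var(X) = 1.7472
(b) P(X = 2) = 0.144688
(c) P(X ≤ 5) = 0.923290
(d) P(2 ≤ X ≤ 5) = 0.872900

We have X ~ Binomial(n=7, p=0.52).

(a) Moments:
E[X] = 3.6400
Var(X) = 1.7472
σ = √Var(X) = 1.3218

(b) Point probability using PMF:
P(X = 2) = 0.144688

(c) Cumulative probability using CDF:
P(X ≤ 5) = F(5) = 0.923290

(d) Range probability:
P(2 ≤ X ≤ 5) = P(X ≤ 5) - P(X ≤ 1)
                   = F(5) - F(1)
                   = 0.923290 - 0.050390
                   = 0.872900

This means approximately 87.3% of outcomes fall in the interval [2, 5].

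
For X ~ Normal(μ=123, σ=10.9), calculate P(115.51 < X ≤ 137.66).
0.664688

We have X ~ Normal(μ=123, σ=10.9).

To find P(115.51 < X ≤ 137.66), we use:
P(115.51 < X ≤ 137.66) = P(X ≤ 137.66) - P(X ≤ 115.51)
                 = F(137.66) - F(115.51)
                 = 0.910680 - 0.245992
                 = 0.664688

So there's approximately a 66.5% chance that X falls in this range.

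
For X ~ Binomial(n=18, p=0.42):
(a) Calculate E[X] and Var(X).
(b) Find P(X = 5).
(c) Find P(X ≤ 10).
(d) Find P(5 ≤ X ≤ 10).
(a) E[X] = 7.5600, Var(X) = 4.3848
(b) P(X = 5) = 0.094122
(c) P(X ≤ 10) = 0.918935
(d) P(5 ≤ X ≤ 10) = 0.850220

We have X ~ Binomial(n=18, p=0.42).

(a) Moments:
E[X] = 7.5600
Var(X) = 4.3848
σ = √Var(X) = 2.0940

(b) Point probability using PMF:
P(X = 5) = 0.094122

(c) Cumulative probability using CDF:
P(X ≤ 10) = F(10) = 0.918935

(d) Range probability:
P(5 ≤ X ≤ 10) = P(X ≤ 10) - P(X ≤ 4)
                   = F(10) - F(4)
                   = 0.918935 - 0.068716
                   = 0.850220

This means approximately 85.0% of outcomes fall in the interval [5, 10].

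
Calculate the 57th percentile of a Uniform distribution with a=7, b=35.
22.9600

We have X ~ Uniform(a=7, b=35).

We want to find x such that P(X ≤ x) = 0.57.

This is the 57th percentile, which means 57% of values fall below this point.

Using the inverse CDF (quantile function):
x = F⁻¹(0.57) = 22.9600

Verification: P(X ≤ 22.9600) = 0.57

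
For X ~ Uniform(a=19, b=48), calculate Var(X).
70.0833

We have X ~ Uniform(a=19, b=48).

For a Uniform distribution with a=19, b=48:
Var(X) = 70.0833

The variance measures the spread of the distribution around the mean.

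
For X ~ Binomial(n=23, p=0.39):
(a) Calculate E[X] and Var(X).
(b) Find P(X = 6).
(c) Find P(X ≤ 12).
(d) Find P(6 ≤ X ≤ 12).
(a) E[X] = 8.9700, Var(X) = 5.4717
(b) P(X = 6) = 0.079632
(c) P(X ≤ 12) = 0.932756
(d) P(6 ≤ X ≤ 12) = 0.867427

We have X ~ Binomial(n=23, p=0.39).

(a) Moments:
E[X] = 8.9700
Var(X) = 5.4717
σ = √Var(X) = 2.3392

(b) Point probability using PMF:
P(X = 6) = 0.079632

(c) Cumulative probability using CDF:
P(X ≤ 12) = F(12) = 0.932756

(d) Range probability:
P(6 ≤ X ≤ 12) = P(X ≤ 12) - P(X ≤ 5)
                   = F(12) - F(5)
                   = 0.932756 - 0.065328
                   = 0.867427

This means approximately 86.7% of outcomes fall in the interval [6, 12].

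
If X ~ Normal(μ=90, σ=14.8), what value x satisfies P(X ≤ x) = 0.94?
113.0106

We have X ~ Normal(μ=90, σ=14.8).

We want to find x such that P(X ≤ x) = 0.94.

This is the 94th percentile, which means 94% of values fall below this point.

Using the inverse CDF (quantile function):
x = F⁻¹(0.94) = 113.0106

Verification: P(X ≤ 113.0106) = 0.94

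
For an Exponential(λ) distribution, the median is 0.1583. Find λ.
λ = 4.3787

For X ~ Exponential(λ), the CDF is F(x) = 1 - e^(-λx).
The median m satisfies F(m) = 0.5:
1 - e^(-λm) = 0.5
e^(-λm) = 0.5
λm = ln(2)
m = ln(2) / λ

Given m = 0.1583:
λ = ln(2) / 0.1583 = 0.693147 / 0.1583 = 4.3787

Verification: ln(2) / 4.3787 = 0.1583 ✓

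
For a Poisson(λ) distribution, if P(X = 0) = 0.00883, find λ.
λ = 4.7296

For a Poisson(λ) distribution, the PMF at 0 is:
P(X = 0) = λ^0 e^(-λ) / 0! = e^(-λ)

Given P(X = 0) = 0.00883:
e^(-λ) = 0.00883
-λ = ln(0.00883)
λ = -ln(0.00883) = 4.7296

Verification: e^(-4.7296) = 0.00883 ✓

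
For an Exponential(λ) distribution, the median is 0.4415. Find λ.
λ = 1.5700

For X ~ Exponential(λ), the CDF is F(x) = 1 - e^(-λx).
The median m satisfies F(m) = 0.5:
1 - e^(-λm) = 0.5
e^(-λm) = 0.5
λm = ln(2)
m = ln(2) / λ

Given m = 0.4415:
λ = ln(2) / 0.4415 = 0.693147 / 0.4415 = 1.5700

Verification: ln(2) / 1.5700 = 0.4415 ✓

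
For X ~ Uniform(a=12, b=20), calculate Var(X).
5.3333

We have X ~ Uniform(a=12, b=20).

For a Uniform distribution with a=12, b=20:
Var(X) = 5.3333

The variance measures the spread of the distribution around the mean.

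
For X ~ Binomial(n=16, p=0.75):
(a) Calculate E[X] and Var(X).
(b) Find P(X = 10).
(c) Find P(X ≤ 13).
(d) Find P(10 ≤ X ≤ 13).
(a) E[X] = 12.0000, Var(X) = 3.0000
(b) P(X = 10) = 0.110097
(c) P(X ≤ 13) = 0.802889
(d) P(10 ≤ X ≤ 13) = 0.723332

We have X ~ Binomial(n=16, p=0.75).

(a) Moments:
E[X] = 12.0000
Var(X) = 3.0000
σ = √Var(X) = 1.7321

(b) Point probability using PMF:
P(X = 10) = 0.110097

(c) Cumulative probability using CDF:
P(X ≤ 13) = F(13) = 0.802889

(d) Range probability:
P(10 ≤ X ≤ 13) = P(X ≤ 13) - P(X ≤ 9)
                   = F(13) - F(9)
                   = 0.802889 - 0.079557
                   = 0.723332

This means approximately 72.3% of outcomes fall in the interval [10, 13].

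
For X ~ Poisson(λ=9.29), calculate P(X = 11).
0.102901

We have X ~ Poisson(λ=9.29).

For a Poisson distribution, the PMF gives us the probability of each outcome.

Using the PMF formula:
P(X = 11) = 0.102901

Rounded to 4 decimal places: 0.1029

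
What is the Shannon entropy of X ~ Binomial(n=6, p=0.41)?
1.5975 nats

We have X ~ Binomial(n=6, p=0.41).

The Shannon entropy measures the uncertainty or information content of the distribution.

For a Binomial distribution with n=6, p=0.41:
H(X) = 1.5975 nats

(In bits, this would be 2.3047 bits.)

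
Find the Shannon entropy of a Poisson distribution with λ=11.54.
2.6343 nats

We have X ~ Poisson(λ=11.54).

The Shannon entropy measures the uncertainty or information content of the distribution.

For a Poisson distribution with λ=11.54:
H(X) = 2.6343 nats

(In bits, this would be 3.8004 bits.)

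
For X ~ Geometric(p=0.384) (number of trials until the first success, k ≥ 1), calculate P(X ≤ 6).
0.945363

We have X ~ Geometric(p=0.384) (number of trials until the first success, k ≥ 1).

The CDF gives us P(X ≤ k).

Using the CDF:
P(X ≤ 6) = 0.945363

This means there's approximately a 94.5% chance that X is at most 6.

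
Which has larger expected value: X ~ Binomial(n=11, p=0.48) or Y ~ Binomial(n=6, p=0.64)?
X has larger mean (5.2800 > 3.8400)

Compute the expected value for each distribution:

X ~ Binomial(n=11, p=0.48):
E[X] = 5.2800

Y ~ Binomial(n=6, p=0.64):
E[Y] = 3.8400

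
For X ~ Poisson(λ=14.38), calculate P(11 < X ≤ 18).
0.631144

We have X ~ Poisson(λ=14.38).

To find P(11 < X ≤ 18), we use:
P(11 < X ≤ 18) = P(X ≤ 18) - P(X ≤ 11)
                 = F(18) - F(11)
                 = 0.860438 - 0.229294
                 = 0.631144

So there's approximately a 63.1% chance that X falls in this range.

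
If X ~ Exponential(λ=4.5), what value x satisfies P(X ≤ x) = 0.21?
0.0524

We have X ~ Exponential(λ=4.5).

We want to find x such that P(X ≤ x) = 0.21.

This is the 21st percentile, which means 21% of values fall below this point.

Using the inverse CDF (quantile function):
x = F⁻¹(0.21) = 0.0524

Verification: P(X ≤ 0.0524) = 0.21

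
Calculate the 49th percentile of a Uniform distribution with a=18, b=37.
27.3100

We have X ~ Uniform(a=18, b=37).

We want to find x such that P(X ≤ x) = 0.49.

This is the 49th percentile, which means 49% of values fall below this point.

Using the inverse CDF (quantile function):
x = F⁻¹(0.49) = 27.3100

Verification: P(X ≤ 27.3100) = 0.49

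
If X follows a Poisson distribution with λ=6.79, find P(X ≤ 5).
0.328328

We have X ~ Poisson(λ=6.79).

The CDF gives us P(X ≤ k).

Using the CDF:
P(X ≤ 5) = 0.328328

This means there's approximately a 32.8% chance that X is at most 5.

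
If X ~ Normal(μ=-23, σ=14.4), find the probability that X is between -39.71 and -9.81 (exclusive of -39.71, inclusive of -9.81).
0.697220

We have X ~ Normal(μ=-23, σ=14.4).

To find P(-39.71 < X ≤ -9.81), we use:
P(-39.71 < X ≤ -9.81) = P(X ≤ -9.81) - P(X ≤ -39.71)
                 = F(-9.81) - F(-39.71)
                 = 0.820159 - 0.122940
                 = 0.697220

So there's approximately a 69.7% chance that X falls in this range.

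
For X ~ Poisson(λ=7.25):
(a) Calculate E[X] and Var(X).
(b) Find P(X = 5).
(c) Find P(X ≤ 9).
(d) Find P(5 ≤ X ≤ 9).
(a) E[X] = 7.2500, Var(X) = 7.2500
(b) P(X = 5) = 0.118542
(c) P(X ≤ 9) = 0.804268
(d) P(5 ≤ X ≤ 9) = 0.652886

We have X ~ Poisson(λ=7.25).

(a) Moments:
E[X] = 7.2500
Var(X) = 7.2500
σ = √Var(X) = 2.6926

(b) Point probability using PMF:
P(X = 5) = 0.118542

(c) Cumulative probability using CDF:
P(X ≤ 9) = F(9) = 0.804268

(d) Range probability:
P(5 ≤ X ≤ 9) = P(X ≤ 9) - P(X ≤ 4)
                   = F(9) - F(4)
                   = 0.804268 - 0.151382
                   = 0.652886

This means approximately 65.3% of outcomes fall in the interval [5, 9].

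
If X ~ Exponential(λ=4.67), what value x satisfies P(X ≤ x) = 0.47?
0.1359

We have X ~ Exponential(λ=4.67).

We want to find x such that P(X ≤ x) = 0.47.

This is the 47th percentile, which means 47% of values fall below this point.

Using the inverse CDF (quantile function):
x = F⁻¹(0.47) = 0.1359

Verification: P(X ≤ 0.1359) = 0.47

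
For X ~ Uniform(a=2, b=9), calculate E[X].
5.5000

We have X ~ Uniform(a=2, b=9).

For a Uniform distribution with a=2, b=9:
E[X] = 5.5000

This is the expected (average) value of X.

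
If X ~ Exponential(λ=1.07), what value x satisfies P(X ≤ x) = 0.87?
1.9067

We have X ~ Exponential(λ=1.07).

We want to find x such that P(X ≤ x) = 0.87.

This is the 87th percentile, which means 87% of values fall below this point.

Using the inverse CDF (quantile function):
x = F⁻¹(0.87) = 1.9067

Verification: P(X ≤ 1.9067) = 0.87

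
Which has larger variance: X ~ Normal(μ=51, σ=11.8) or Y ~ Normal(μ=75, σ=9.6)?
X has larger variance (139.2400 > 92.1600)

Compute the variance for each distribution:

X ~ Normal(μ=51, σ=11.8):
Var(X) = 139.2400

Y ~ Normal(μ=75, σ=9.6):
Var(Y) = 92.1600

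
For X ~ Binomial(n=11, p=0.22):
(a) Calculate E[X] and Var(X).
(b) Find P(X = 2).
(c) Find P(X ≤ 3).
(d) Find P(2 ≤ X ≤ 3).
(a) E[X] = 2.4200, Var(X) = 1.8876
(b) P(X = 2) = 0.284485
(c) P(X ≤ 3) = 0.791948
(d) P(2 ≤ X ≤ 3) = 0.525203

We have X ~ Binomial(n=11, p=0.22).

(a) Moments:
E[X] = 2.4200
Var(X) = 1.8876
σ = √Var(X) = 1.3739

(b) Point probability using PMF:
P(X = 2) = 0.284485

(c) Cumulative probability using CDF:
P(X ≤ 3) = F(3) = 0.791948

(d) Range probability:
P(2 ≤ X ≤ 3) = P(X ≤ 3) - P(X ≤ 1)
                   = F(3) - F(1)
                   = 0.791948 - 0.266745
                   = 0.525203

This means approximately 52.5% of outcomes fall in the interval [2, 3].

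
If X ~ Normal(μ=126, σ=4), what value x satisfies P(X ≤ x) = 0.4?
124.9866

We have X ~ Normal(μ=126, σ=4).

We want to find x such that P(X ≤ x) = 0.4.

This is the 40th percentile, which means 40% of values fall below this point.

Using the inverse CDF (quantile function):
x = F⁻¹(0.4) = 124.9866

Verification: P(X ≤ 124.9866) = 0.4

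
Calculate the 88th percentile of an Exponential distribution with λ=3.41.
0.6218

We have X ~ Exponential(λ=3.41).

We want to find x such that P(X ≤ x) = 0.88.

This is the 88th percentile, which means 88% of values fall below this point.

Using the inverse CDF (quantile function):
x = F⁻¹(0.88) = 0.6218

Verification: P(X ≤ 0.6218) = 0.88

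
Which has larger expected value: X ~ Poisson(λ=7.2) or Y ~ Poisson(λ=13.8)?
Y has larger mean (13.8000 > 7.2000)

Compute the expected value for each distribution:

X ~ Poisson(λ=7.2):
E[X] = 7.2000

Y ~ Poisson(λ=13.8):
E[Y] = 13.8000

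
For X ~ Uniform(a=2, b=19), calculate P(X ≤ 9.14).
0.420000

We have X ~ Uniform(a=2, b=19).

The CDF gives us P(X ≤ k).

Using the CDF:
P(X ≤ 9.14) = 0.420000

This means there's approximately a 42.0% chance that X is at most 9.14.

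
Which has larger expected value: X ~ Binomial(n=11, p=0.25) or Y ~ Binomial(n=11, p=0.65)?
Y has larger mean (7.1500 > 2.7500)

Compute the expected value for each distribution:

X ~ Binomial(n=11, p=0.25):
E[X] = 2.7500

Y ~ Binomial(n=11, p=0.65):
E[Y] = 7.1500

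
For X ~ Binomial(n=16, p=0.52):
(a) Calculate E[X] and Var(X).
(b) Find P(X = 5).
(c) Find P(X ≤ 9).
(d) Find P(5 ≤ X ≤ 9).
(a) E[X] = 8.3200, Var(X) = 3.9936
(b) P(X = 5) = 0.051755
(c) P(X ≤ 9) = 0.721033
(d) P(5 ≤ X ≤ 9) = 0.694209

We have X ~ Binomial(n=16, p=0.52).

(a) Moments:
E[X] = 8.3200
Var(X) = 3.9936
σ = √Var(X) = 1.9984

(b) Point probability using PMF:
P(X = 5) = 0.051755

(c) Cumulative probability using CDF:
P(X ≤ 9) = F(9) = 0.721033

(d) Range probability:
P(5 ≤ X ≤ 9) = P(X ≤ 9) - P(X ≤ 4)
                   = F(9) - F(4)
                   = 0.721033 - 0.026823
                   = 0.694209

This means approximately 69.4% of outcomes fall in the interval [5, 9].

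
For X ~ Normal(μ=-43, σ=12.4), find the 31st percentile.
-49.1485

We have X ~ Normal(μ=-43, σ=12.4).

We want to find x such that P(X ≤ x) = 0.31.

This is the 31st percentile, which means 31% of values fall below this point.

Using the inverse CDF (quantile function):
x = F⁻¹(0.31) = -49.1485

Verification: P(X ≤ -49.1485) = 0.31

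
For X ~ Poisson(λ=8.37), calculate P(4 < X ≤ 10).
0.697225

We have X ~ Poisson(λ=8.37).

To find P(4 < X ≤ 10), we use:
P(4 < X ≤ 10) = P(X ≤ 10) - P(X ≤ 4)
                 = F(10) - F(4)
                 = 0.777544 - 0.080319
                 = 0.697225

So there's approximately a 69.7% chance that X falls in this range.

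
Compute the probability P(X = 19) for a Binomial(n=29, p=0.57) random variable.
0.099538

We have X ~ Binomial(n=29, p=0.57).

For a Binomial distribution, the PMF gives us the probability of each outcome.

Using the PMF formula:
P(X = 19) = 0.099538

Rounded to 4 decimal places: 0.0995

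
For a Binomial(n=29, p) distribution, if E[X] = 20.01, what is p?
p = 0.69

For a Binomial(n, p) distribution:
E[X] = n × p

Given n = 29 and E[X] = 20.01:
20.01 = 29 × p
p = 20.01 / 29 = 0.69

Verification: Binomial(29, 0.69) has E[X] = 20.01 ✓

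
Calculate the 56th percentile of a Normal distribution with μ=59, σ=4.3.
59.6492

We have X ~ Normal(μ=59, σ=4.3).

We want to find x such that P(X ≤ x) = 0.56.

This is the 56th percentile, which means 56% of values fall below this point.

Using the inverse CDF (quantile function):
x = F⁻¹(0.56) = 59.6492

Verification: P(X ≤ 59.6492) = 0.56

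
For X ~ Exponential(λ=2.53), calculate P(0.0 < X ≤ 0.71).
0.834088

We have X ~ Exponential(λ=2.53).

To find P(0.0 < X ≤ 0.71), we use:
P(0.0 < X ≤ 0.71) = P(X ≤ 0.71) - P(X ≤ 0.0)
                 = F(0.71) - F(0.0)
                 = 0.834088 - 0.000000
                 = 0.834088

So there's approximately a 83.4% chance that X falls in this range.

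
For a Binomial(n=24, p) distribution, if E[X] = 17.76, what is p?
p = 0.74

For a Binomial(n, p) distribution:
E[X] = n × p

Given n = 24 and E[X] = 17.76:
17.76 = 24 × p
p = 17.76 / 24 = 0.74

Verification: Binomial(24, 0.74) has E[X] = 17.76 ✓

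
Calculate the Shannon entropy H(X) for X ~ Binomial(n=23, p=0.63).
2.2572 nats

We have X ~ Binomial(n=23, p=0.63).

The Shannon entropy measures the uncertainty or information content of the distribution.

For a Binomial distribution with n=23, p=0.63:
H(X) = 2.2572 nats

(In bits, this would be 3.2564 bits.)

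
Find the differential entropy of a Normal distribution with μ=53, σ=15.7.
4.1726 nats

We have X ~ Normal(μ=53, σ=15.7).

The differential entropy measures the uncertainty or information content of the distribution.

For a Normal distribution with μ=53, σ=15.7:
h(X) = 4.1726 nats

(In bits, this would be 6.0198 bits.)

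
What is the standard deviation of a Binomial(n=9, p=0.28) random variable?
1.3470

We have X ~ Binomial(n=9, p=0.28).

For a Binomial distribution with n=9, p=0.28:
σ = √Var(X) = 1.3470

The standard deviation is the square root of the variance.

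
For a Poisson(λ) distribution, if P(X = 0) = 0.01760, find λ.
λ = 4.0399

For a Poisson(λ) distribution, the PMF at 0 is:
P(X = 0) = λ^0 e^(-λ) / 0! = e^(-λ)

Given P(X = 0) = 0.01760:
e^(-λ) = 0.01760
-λ = ln(0.01760)
λ = -ln(0.01760) = 4.0399

Verification: e^(-4.0399) = 0.01760 ✓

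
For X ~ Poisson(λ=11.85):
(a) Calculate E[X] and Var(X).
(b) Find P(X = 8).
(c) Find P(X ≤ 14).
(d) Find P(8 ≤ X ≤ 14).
(a) E[X] = 11.8500, Var(X) = 11.8500
(b) P(X = 8) = 0.068839
(c) P(X ≤ 14) = 0.785425
(d) P(8 ≤ X ≤ 14) = 0.689160

We have X ~ Poisson(λ=11.85).

(a) Moments:
E[X] = 11.8500
Var(X) = 11.8500
σ = √Var(X) = 3.4424

(b) Point probability using PMF:
P(X = 8) = 0.068839

(c) Cumulative probability using CDF:
P(X ≤ 14) = F(14) = 0.785425

(d) Range probability:
P(8 ≤ X ≤ 14) = P(X ≤ 14) - P(X ≤ 7)
                   = F(14) - F(7)
                   = 0.785425 - 0.096265
                   = 0.689160

This means approximately 68.9% of outcomes fall in the interval [8, 14].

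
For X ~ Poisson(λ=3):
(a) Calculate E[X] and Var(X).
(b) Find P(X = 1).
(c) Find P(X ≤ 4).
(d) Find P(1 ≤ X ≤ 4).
(a) E[X] = 3.0000, Var(X) = 3.0000
(b) P(X = 1) = 0.149361
(c) P(X ≤ 4) = 0.815263
(d) P(1 ≤ X ≤ 4) = 0.765476

We have X ~ Poisson(λ=3).

(a) Moments:
E[X] = 3.0000
Var(X) = 3.0000
σ = √Var(X) = 1.7321

(b) Point probability using PMF:
P(X = 1) = 0.149361

(c) Cumulative probability using CDF:
P(X ≤ 4) = F(4) = 0.815263

(d) Range probability:
P(1 ≤ X ≤ 4) = P(X ≤ 4) - P(X ≤ 0)
                   = F(4) - F(0)
                   = 0.815263 - 0.049787
                   = 0.765476

This means approximately 76.5% of outcomes fall in the interval [1, 4].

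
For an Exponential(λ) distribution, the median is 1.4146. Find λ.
λ = 0.4900

For X ~ Exponential(λ), the CDF is F(x) = 1 - e^(-λx).
The median m satisfies F(m) = 0.5:
1 - e^(-λm) = 0.5
e^(-λm) = 0.5
λm = ln(2)
m = ln(2) / λ

Given m = 1.4146:
λ = ln(2) / 1.4146 = 0.693147 / 1.4146 = 0.4900

Verification: ln(2) / 0.4900 = 1.4146 ✓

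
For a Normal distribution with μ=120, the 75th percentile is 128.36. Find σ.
σ = 12.3946

For X ~ Normal(μ, σ), the p-th percentile satisfies x = μ + z_p × σ,
where z_p = Φ⁻¹(p) is the standard normal quantile.

Step 1: z_{0.75} = Φ⁻¹(0.75) = 0.6745

Step 2: Solve for σ:
128.36 = 120 + 0.6745 × σ
σ = (128.36 - 120) / 0.6745
σ = 8.36 / 0.6745
σ = 12.3946

Verification: μ + z × σ = 120 + 0.6745 × 12.3946 = 128.36 ✓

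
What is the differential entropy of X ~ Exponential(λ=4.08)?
-0.4061 nats

We have X ~ Exponential(λ=4.08).

The differential entropy measures the uncertainty or information content of the distribution.

For an Exponential distribution with λ=4.08:
h(X) = -0.4061 nats

(In bits, this would be -0.5859 bits.)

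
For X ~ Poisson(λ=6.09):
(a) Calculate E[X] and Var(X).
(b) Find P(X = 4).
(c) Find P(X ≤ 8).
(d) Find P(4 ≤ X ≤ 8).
(a) E[X] = 6.0900, Var(X) = 6.0900
(b) P(X = 4) = 0.129839
(c) P(X ≤ 8) = 0.837806
(d) P(4 ≤ X ≤ 8) = 0.694455

We have X ~ Poisson(λ=6.09).

(a) Moments:
E[X] = 6.0900
Var(X) = 6.0900
σ = √Var(X) = 2.4678

(b) Point probability using PMF:
P(X = 4) = 0.129839

(c) Cumulative probability using CDF:
P(X ≤ 8) = F(8) = 0.837806

(d) Range probability:
P(4 ≤ X ≤ 8) = P(X ≤ 8) - P(X ≤ 3)
                   = F(8) - F(3)
                   = 0.837806 - 0.143352
                   = 0.694455

This means approximately 69.4% of outcomes fall in the interval [4, 8].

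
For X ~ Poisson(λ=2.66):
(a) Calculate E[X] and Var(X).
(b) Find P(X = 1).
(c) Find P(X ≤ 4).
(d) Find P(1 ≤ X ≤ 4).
(a) E[X] = 2.6600, Var(X) = 2.6600
(b) P(X = 1) = 0.186062
(c) P(X ≤ 4) = 0.868803
(d) P(1 ≤ X ≤ 4) = 0.798854

We have X ~ Poisson(λ=2.66).

(a) Moments:
E[X] = 2.6600
Var(X) = 2.6600
σ = √Var(X) = 1.6310

(b) Point probability using PMF:
P(X = 1) = 0.186062

(c) Cumulative probability using CDF:
P(X ≤ 4) = F(4) = 0.868803

(d) Range probability:
P(1 ≤ X ≤ 4) = P(X ≤ 4) - P(X ≤ 0)
                   = F(4) - F(0)
                   = 0.868803 - 0.069948
                   = 0.798854

This means approximately 79.9% of outcomes fall in the interval [1, 4].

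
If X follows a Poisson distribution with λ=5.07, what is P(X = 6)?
0.148198

We have X ~ Poisson(λ=5.07).

For a Poisson distribution, the PMF gives us the probability of each outcome.

Using the PMF formula:
P(X = 6) = 0.148198

Rounded to 4 decimal places: 0.1482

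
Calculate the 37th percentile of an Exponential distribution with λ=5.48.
0.0843

We have X ~ Exponential(λ=5.48).

We want to find x such that P(X ≤ x) = 0.37.

This is the 37th percentile, which means 37% of values fall below this point.

Using the inverse CDF (quantile function):
x = F⁻¹(0.37) = 0.0843

Verification: P(X ≤ 0.0843) = 0.37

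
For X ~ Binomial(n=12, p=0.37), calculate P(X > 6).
0.110557

We have X ~ Binomial(n=12, p=0.37).

P(X > 6) = 1 - P(X ≤ 6)
                = 1 - F(6)
                = 1 - 0.889443
                = 0.110557

So there's approximately a 11.1% chance that X exceeds 6.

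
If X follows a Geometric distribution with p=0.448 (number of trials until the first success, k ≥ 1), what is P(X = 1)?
0.448000

We have X ~ Geometric(p=0.448) (number of trials until the first success, k ≥ 1).

For a Geometric distribution, the PMF gives us the probability of each outcome.

Using the PMF formula:
P(X = 1) = 0.448000

Rounded to 4 decimal places: 0.4480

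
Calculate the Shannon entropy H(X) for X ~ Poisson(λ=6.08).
2.3062 nats

We have X ~ Poisson(λ=6.08).

The Shannon entropy measures the uncertainty or information content of the distribution.

For a Poisson distribution with λ=6.08:
H(X) = 2.3062 nats

(In bits, this would be 3.3271 bits.)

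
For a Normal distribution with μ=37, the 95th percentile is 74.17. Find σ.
σ = 22.5978

For X ~ Normal(μ, σ), the p-th percentile satisfies x = μ + z_p × σ,
where z_p = Φ⁻¹(p) is the standard normal quantile.

Step 1: z_{0.95} = Φ⁻¹(0.95) = 1.6449

Step 2: Solve for σ:
74.17 = 37 + 1.6449 × σ
σ = (74.17 - 37) / 1.6449
σ = 37.17 / 1.6449
σ = 22.5978

Verification: μ + z × σ = 37 + 1.6449 × 22.5978 = 74.17 ✓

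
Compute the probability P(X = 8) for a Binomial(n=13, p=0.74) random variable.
0.137499

We have X ~ Binomial(n=13, p=0.74).

For a Binomial distribution, the PMF gives us the probability of each outcome.

Using the PMF formula:
P(X = 8) = 0.137499

Rounded to 4 decimal places: 0.1375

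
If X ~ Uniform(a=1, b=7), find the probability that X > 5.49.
0.251667

We have X ~ Uniform(a=1, b=7).

P(X > 5.49) = 1 - P(X ≤ 5.49)
                = 1 - F(5.49)
                = 1 - 0.748333
                = 0.251667

So there's approximately a 25.2% chance that X exceeds 5.49.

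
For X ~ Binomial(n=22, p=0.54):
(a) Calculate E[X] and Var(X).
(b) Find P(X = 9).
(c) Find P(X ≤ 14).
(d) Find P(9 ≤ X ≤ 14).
(a) E[X] = 11.8800, Var(X) = 5.4648
(b) P(X = 9) = 0.080190
(c) P(X ≤ 14) = 0.869313
(d) P(9 ≤ X ≤ 14) = 0.795141

We have X ~ Binomial(n=22, p=0.54).

(a) Moments:
E[X] = 11.8800
Var(X) = 5.4648
σ = √Var(X) = 2.3377

(b) Point probability using PMF:
P(X = 9) = 0.080190

(c) Cumulative probability using CDF:
P(X ≤ 14) = F(14) = 0.869313

(d) Range probability:
P(9 ≤ X ≤ 14) = P(X ≤ 14) - P(X ≤ 8)
                   = F(14) - F(8)
                   = 0.869313 - 0.074172
                   = 0.795141

This means approximately 79.5% of outcomes fall in the interval [9, 14].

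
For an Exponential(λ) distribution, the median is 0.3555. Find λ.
λ = 1.9498

For X ~ Exponential(λ), the CDF is F(x) = 1 - e^(-λx).
The median m satisfies F(m) = 0.5:
1 - e^(-λm) = 0.5
e^(-λm) = 0.5
λm = ln(2)
m = ln(2) / λ

Given m = 0.3555:
λ = ln(2) / 0.3555 = 0.693147 / 0.3555 = 1.9498

Verification: ln(2) / 1.9498 = 0.3555 ✓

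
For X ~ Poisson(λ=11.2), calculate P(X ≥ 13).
0.333375

We have X ~ Poisson(λ=11.2).

For discrete distributions, P(X ≥ 13) = 1 - P(X ≤ 12).

P(X ≤ 12) = 0.666625
P(X ≥ 13) = 1 - 0.666625 = 0.333375

So there's approximately a 33.3% chance that X is at least 13.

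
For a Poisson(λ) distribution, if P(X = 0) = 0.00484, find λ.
λ = 5.3308

For a Poisson(λ) distribution, the PMF at 0 is:
P(X = 0) = λ^0 e^(-λ) / 0! = e^(-λ)

Given P(X = 0) = 0.00484:
e^(-λ) = 0.00484
-λ = ln(0.00484)
λ = -ln(0.00484) = 5.3308

Verification: e^(-5.3308) = 0.00484 ✓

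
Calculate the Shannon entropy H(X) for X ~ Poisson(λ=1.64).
1.5910 nats

We have X ~ Poisson(λ=1.64).

The Shannon entropy measures the uncertainty or information content of the distribution.

For a Poisson distribution with λ=1.64:
H(X) = 1.5910 nats

(In bits, this would be 2.2953 bits.)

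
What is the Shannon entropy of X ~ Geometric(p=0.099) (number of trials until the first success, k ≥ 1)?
3.2614 nats

We have X ~ Geometric(p=0.099) (number of trials until the first success, k ≥ 1).

The Shannon entropy measures the uncertainty or information content of the distribution.

For a Geometric distribution with p=0.099 (number of trials until the first success, k ≥ 1):
H(X) = 3.2614 nats

(In bits, this would be 4.7052 bits.)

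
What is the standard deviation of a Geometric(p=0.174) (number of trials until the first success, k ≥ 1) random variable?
5.2232

We have X ~ Geometric(p=0.174) (number of trials until the first success, k ≥ 1).

For a Geometric distribution with p=0.174 (number of trials until the first success, k ≥ 1):
σ = √Var(X) = 5.2232

The standard deviation is the square root of the variance.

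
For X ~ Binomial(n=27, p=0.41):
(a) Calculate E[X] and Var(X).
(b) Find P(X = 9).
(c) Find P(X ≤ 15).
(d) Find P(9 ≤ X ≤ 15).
(a) E[X] = 11.0700, Var(X) = 6.5313
(b) P(X = 9) = 0.115152
(c) P(X ≤ 15) = 0.957365
(d) P(9 ≤ X ≤ 15) = 0.800092

We have X ~ Binomial(n=27, p=0.41).

(a) Moments:
E[X] = 11.0700
Var(X) = 6.5313
σ = √Var(X) = 2.5556

(b) Point probability using PMF:
P(X = 9) = 0.115152

(c) Cumulative probability using CDF:
P(X ≤ 15) = F(15) = 0.957365

(d) Range probability:
P(9 ≤ X ≤ 15) = P(X ≤ 15) - P(X ≤ 8)
                   = F(15) - F(8)
                   = 0.957365 - 0.157273
                   = 0.800092

This means approximately 80.0% of outcomes fall in the interval [9, 15].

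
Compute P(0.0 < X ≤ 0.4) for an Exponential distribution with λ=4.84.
0.855720

We have X ~ Exponential(λ=4.84).

To find P(0.0 < X ≤ 0.4), we use:
P(0.0 < X ≤ 0.4) = P(X ≤ 0.4) - P(X ≤ 0.0)
                 = F(0.4) - F(0.0)
                 = 0.855720 - 0.000000
                 = 0.855720

So there's approximately a 85.6% chance that X falls in this range.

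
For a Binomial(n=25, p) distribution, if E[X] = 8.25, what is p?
p = 0.33

For a Binomial(n, p) distribution:
E[X] = n × p

Given n = 25 and E[X] = 8.25:
8.25 = 25 × p
p = 8.25 / 25 = 0.33

Verification: Binomial(25, 0.33) has E[X] = 8.25 ✓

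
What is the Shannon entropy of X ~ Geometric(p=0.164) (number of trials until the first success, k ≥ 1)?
2.7210 nats

We have X ~ Geometric(p=0.164) (number of trials until the first success, k ≥ 1).

The Shannon entropy measures the uncertainty or information content of the distribution.

For a Geometric distribution with p=0.164 (number of trials until the first success, k ≥ 1):
H(X) = 2.7210 nats

(In bits, this would be 3.9256 bits.)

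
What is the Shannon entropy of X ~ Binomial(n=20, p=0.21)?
2.0077 nats

We have X ~ Binomial(n=20, p=0.21).

The Shannon entropy measures the uncertainty or information content of the distribution.

For a Binomial distribution with n=20, p=0.21:
H(X) = 2.0077 nats

(In bits, this would be 2.8966 bits.)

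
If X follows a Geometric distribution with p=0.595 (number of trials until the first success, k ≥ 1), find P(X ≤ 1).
0.595000

We have X ~ Geometric(p=0.595) (number of trials until the first success, k ≥ 1).

The CDF gives us P(X ≤ k).

Using the CDF:
P(X ≤ 1) = 0.595000

This means there's approximately a 59.5% chance that X is at most 1.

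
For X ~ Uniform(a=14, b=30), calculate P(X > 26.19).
0.238125

We have X ~ Uniform(a=14, b=30).

P(X > 26.19) = 1 - P(X ≤ 26.19)
                = 1 - F(26.19)
                = 1 - 0.761875
                = 0.238125

So there's approximately a 23.8% chance that X exceeds 26.19.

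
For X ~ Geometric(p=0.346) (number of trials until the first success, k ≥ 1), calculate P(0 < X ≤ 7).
0.948827

We have X ~ Geometric(p=0.346) (number of trials until the first success, k ≥ 1).

To find P(0 < X ≤ 7), we use:
P(0 < X ≤ 7) = P(X ≤ 7) - P(X ≤ 0)
                 = F(7) - F(0)
                 = 0.948827 - 0.000000
                 = 0.948827

So there's approximately a 94.9% chance that X falls in this range.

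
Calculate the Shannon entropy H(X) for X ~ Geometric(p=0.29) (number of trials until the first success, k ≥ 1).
2.0764 nats

We have X ~ Geometric(p=0.29) (number of trials until the first success, k ≥ 1).

The Shannon entropy measures the uncertainty or information content of the distribution.

For a Geometric distribution with p=0.29 (number of trials until the first success, k ≥ 1):
H(X) = 2.0764 nats

(In bits, this would be 2.9956 bits.)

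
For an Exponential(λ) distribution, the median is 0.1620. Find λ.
λ = 4.2787

For X ~ Exponential(λ), the CDF is F(x) = 1 - e^(-λx).
The median m satisfies F(m) = 0.5:
1 - e^(-λm) = 0.5
e^(-λm) = 0.5
λm = ln(2)
m = ln(2) / λ

Given m = 0.1620:
λ = ln(2) / 0.1620 = 0.693147 / 0.1620 = 4.2787

Verification: ln(2) / 4.2787 = 0.1620 ✓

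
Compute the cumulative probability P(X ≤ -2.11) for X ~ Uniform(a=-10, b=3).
0.606923

We have X ~ Uniform(a=-10, b=3).

The CDF gives us P(X ≤ k).

Using the CDF:
P(X ≤ -2.11) = 0.606923

This means there's approximately a 60.7% chance that X is at most -2.11.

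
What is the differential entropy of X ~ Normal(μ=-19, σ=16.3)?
4.2101 nats

We have X ~ Normal(μ=-19, σ=16.3).

The differential entropy measures the uncertainty or information content of the distribution.

For a Normal distribution with μ=-19, σ=16.3:
h(X) = 4.2101 nats

(In bits, this would be 6.0739 bits.)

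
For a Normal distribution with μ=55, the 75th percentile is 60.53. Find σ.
σ = 8.1988

For X ~ Normal(μ, σ), the p-th percentile satisfies x = μ + z_p × σ,
where z_p = Φ⁻¹(p) is the standard normal quantile.

Step 1: z_{0.75} = Φ⁻¹(0.75) = 0.6745

Step 2: Solve for σ:
60.53 = 55 + 0.6745 × σ
σ = (60.53 - 55) / 0.6745
σ = 5.53 / 0.6745
σ = 8.1988

Verification: μ + z × σ = 55 + 0.6745 × 8.1988 = 60.53 ✓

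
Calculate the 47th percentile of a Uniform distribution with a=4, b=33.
17.6300

We have X ~ Uniform(a=4, b=33).

We want to find x such that P(X ≤ x) = 0.47.

This is the 47th percentile, which means 47% of values fall below this point.

Using the inverse CDF (quantile function):
x = F⁻¹(0.47) = 17.6300

Verification: P(X ≤ 17.6300) = 0.47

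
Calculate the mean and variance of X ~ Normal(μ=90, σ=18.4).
E[X] = 90.0000, Var(X) = 338.5600

We have X ~ Normal(μ=90, σ=18.4).

For a Normal distribution with μ=90, σ=18.4:

Expected value:
E[X] = 90.0000

Variance:
Var(X) = 338.5600

Standard deviation:
σ = √Var(X) = 18.4000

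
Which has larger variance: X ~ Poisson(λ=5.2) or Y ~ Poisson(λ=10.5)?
Y has larger variance (10.5000 > 5.2000)

Compute the variance for each distribution:

X ~ Poisson(λ=5.2):
Var(X) = 5.2000

Y ~ Poisson(λ=10.5):
Var(Y) = 10.5000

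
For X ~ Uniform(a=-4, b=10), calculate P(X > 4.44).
0.397143

We have X ~ Uniform(a=-4, b=10).

P(X > 4.44) = 1 - P(X ≤ 4.44)
                = 1 - F(4.44)
                = 1 - 0.602857
                = 0.397143

So there's approximately a 39.7% chance that X exceeds 4.44.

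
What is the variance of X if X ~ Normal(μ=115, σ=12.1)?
146.4100

We have X ~ Normal(μ=115, σ=12.1).

For a Normal distribution with μ=115, σ=12.1:
Var(X) = 146.4100

The variance measures the spread of the distribution around the mean.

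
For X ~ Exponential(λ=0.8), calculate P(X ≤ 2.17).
0.823776

We have X ~ Exponential(λ=0.8).

The CDF gives us P(X ≤ k).

Using the CDF:
P(X ≤ 2.17) = 0.823776

This means there's approximately a 82.4% chance that X is at most 2.17.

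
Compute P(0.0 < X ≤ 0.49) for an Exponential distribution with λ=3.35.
0.806311

We have X ~ Exponential(λ=3.35).

To find P(0.0 < X ≤ 0.49), we use:
P(0.0 < X ≤ 0.49) = P(X ≤ 0.49) - P(X ≤ 0.0)
                 = F(0.49) - F(0.0)
                 = 0.806311 - 0.000000
                 = 0.806311

So there's approximately a 80.6% chance that X falls in this range.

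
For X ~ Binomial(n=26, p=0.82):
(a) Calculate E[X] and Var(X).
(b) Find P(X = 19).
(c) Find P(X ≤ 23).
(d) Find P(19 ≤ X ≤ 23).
(a) E[X] = 21.3200, Var(X) = 3.8376
(b) P(X = 19) = 0.092782
(c) P(X ≤ 23) = 0.871536
(d) P(19 ≤ X ≤ 23) = 0.790575

We have X ~ Binomial(n=26, p=0.82).

(a) Moments:
E[X] = 21.3200
Var(X) = 3.8376
σ = √Var(X) = 1.9590

(b) Point probability using PMF:
P(X = 19) = 0.092782

(c) Cumulative probability using CDF:
P(X ≤ 23) = F(23) = 0.871536

(d) Range probability:
P(19 ≤ X ≤ 23) = P(X ≤ 23) - P(X ≤ 18)
                   = F(23) - F(18)
                   = 0.871536 - 0.080961
                   = 0.790575

This means approximately 79.1% of outcomes fall in the interval [19, 23].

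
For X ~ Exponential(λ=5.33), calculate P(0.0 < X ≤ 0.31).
0.808391

We have X ~ Exponential(λ=5.33).

To find P(0.0 < X ≤ 0.31), we use:
P(0.0 < X ≤ 0.31) = P(X ≤ 0.31) - P(X ≤ 0.0)
                 = F(0.31) - F(0.0)
                 = 0.808391 - 0.000000
                 = 0.808391

So there's approximately a 80.8% chance that X falls in this range.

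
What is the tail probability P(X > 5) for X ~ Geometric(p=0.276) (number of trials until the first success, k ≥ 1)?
0.198927

We have X ~ Geometric(p=0.276) (number of trials until the first success, k ≥ 1).

P(X > 5) = 1 - P(X ≤ 5)
                = 1 - F(5)
                = 1 - 0.801073
                = 0.198927

So there's approximately a 19.9% chance that X exceeds 5.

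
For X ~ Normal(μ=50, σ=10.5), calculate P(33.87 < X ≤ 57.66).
0.704914

We have X ~ Normal(μ=50, σ=10.5).

To find P(33.87 < X ≤ 57.66), we use:
P(33.87 < X ≤ 57.66) = P(X ≤ 57.66) - P(X ≤ 33.87)
                 = F(57.66) - F(33.87)
                 = 0.767159 - 0.062246
                 = 0.704914

So there's approximately a 70.5% chance that X falls in this range.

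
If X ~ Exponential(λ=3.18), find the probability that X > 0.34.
0.339188

We have X ~ Exponential(λ=3.18).

P(X > 0.34) = 1 - P(X ≤ 0.34)
                = 1 - F(0.34)
                = 1 - 0.660812
                = 0.339188

So there's approximately a 33.9% chance that X exceeds 0.34.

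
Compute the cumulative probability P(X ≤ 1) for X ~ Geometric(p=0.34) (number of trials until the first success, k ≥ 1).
0.340000

We have X ~ Geometric(p=0.34) (number of trials until the first success, k ≥ 1).

The CDF gives us P(X ≤ k).

Using the CDF:
P(X ≤ 1) = 0.340000

This means there's approximately a 34.0% chance that X is at most 1.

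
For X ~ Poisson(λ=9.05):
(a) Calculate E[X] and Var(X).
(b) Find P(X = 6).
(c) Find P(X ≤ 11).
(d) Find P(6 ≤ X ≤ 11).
(a) E[X] = 9.0500, Var(X) = 9.0500
(b) P(X = 6) = 0.089576
(c) P(X ≤ 11) = 0.798131
(d) P(6 ≤ X ≤ 11) = 0.685443

We have X ~ Poisson(λ=9.05).

(a) Moments:
E[X] = 9.0500
Var(X) = 9.0500
σ = √Var(X) = 3.0083

(b) Point probability using PMF:
P(X = 6) = 0.089576

(c) Cumulative probability using CDF:
P(X ≤ 11) = F(11) = 0.798131

(d) Range probability:
P(6 ≤ X ≤ 11) = P(X ≤ 11) - P(X ≤ 5)
                   = F(11) - F(5)
                   = 0.798131 - 0.112688
                   = 0.685443

This means approximately 68.5% of outcomes fall in the interval [6, 11].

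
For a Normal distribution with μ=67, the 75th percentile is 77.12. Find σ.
σ = 15.0039

For X ~ Normal(μ, σ), the p-th percentile satisfies x = μ + z_p × σ,
where z_p = Φ⁻¹(p) is the standard normal quantile.

Step 1: z_{0.75} = Φ⁻¹(0.75) = 0.6745

Step 2: Solve for σ:
77.12 = 67 + 0.6745 × σ
σ = (77.12 - 67) / 0.6745
σ = 10.12 / 0.6745
σ = 15.0039

Verification: μ + z × σ = 67 + 0.6745 × 15.0039 = 77.12 ✓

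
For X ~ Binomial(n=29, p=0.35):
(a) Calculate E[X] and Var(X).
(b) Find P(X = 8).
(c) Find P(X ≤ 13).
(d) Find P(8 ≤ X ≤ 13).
(a) E[X] = 10.1500, Var(X) = 6.5975
(b) P(X = 8) = 0.113867
(c) P(X ≤ 13) = 0.902212
(d) P(8 ≤ X ≤ 13) = 0.751530

We have X ~ Binomial(n=29, p=0.35).

(a) Moments:
E[X] = 10.1500
Var(X) = 6.5975
σ = √Var(X) = 2.5686

(b) Point probability using PMF:
P(X = 8) = 0.113867

(c) Cumulative probability using CDF:
P(X ≤ 13) = F(13) = 0.902212

(d) Range probability:
P(8 ≤ X ≤ 13) = P(X ≤ 13) - P(X ≤ 7)
                   = F(13) - F(7)
                   = 0.902212 - 0.150682
                   = 0.751530

This means approximately 75.2% of outcomes fall in the interval [8, 13].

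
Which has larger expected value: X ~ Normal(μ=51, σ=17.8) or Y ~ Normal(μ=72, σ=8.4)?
Y has larger mean (72.0000 > 51.0000)

Compute the expected value for each distribution:

X ~ Normal(μ=51, σ=17.8):
E[X] = 51.0000

Y ~ Normal(μ=72, σ=8.4):
E[Y] = 72.0000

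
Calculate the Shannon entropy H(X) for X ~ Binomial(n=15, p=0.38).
2.0481 nats

We have X ~ Binomial(n=15, p=0.38).

The Shannon entropy measures the uncertainty or information content of the distribution.

For a Binomial distribution with n=15, p=0.38:
H(X) = 2.0481 nats

(In bits, this would be 2.9547 bits.)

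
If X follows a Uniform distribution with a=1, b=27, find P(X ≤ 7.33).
0.243462

We have X ~ Uniform(a=1, b=27).

The CDF gives us P(X ≤ k).

Using the CDF:
P(X ≤ 7.33) = 0.243462

This means there's approximately a 24.3% chance that X is at most 7.33.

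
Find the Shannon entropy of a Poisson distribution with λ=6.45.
2.3367 nats

We have X ~ Poisson(λ=6.45).

The Shannon entropy measures the uncertainty or information content of the distribution.

For a Poisson distribution with λ=6.45:
H(X) = 2.3367 nats

(In bits, this would be 3.3711 bits.)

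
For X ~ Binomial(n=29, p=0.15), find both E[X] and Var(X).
E[X] = 4.3500, Var(X) = 3.6975

We have X ~ Binomial(n=29, p=0.15).

For a Binomial distribution with n=29, p=0.15:

Expected value:
E[X] = 4.3500

Variance:
Var(X) = 3.6975

Standard deviation:
σ = √Var(X) = 1.9229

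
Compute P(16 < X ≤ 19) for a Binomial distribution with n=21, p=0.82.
0.589961

We have X ~ Binomial(n=21, p=0.82).

To find P(16 < X ≤ 19), we use:
P(16 < X ≤ 19) = P(X ≤ 19) - P(X ≤ 16)
                 = F(19) - F(16)
                 = 0.913097 - 0.323136
                 = 0.589961

So there's approximately a 59.0% chance that X falls in this range.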